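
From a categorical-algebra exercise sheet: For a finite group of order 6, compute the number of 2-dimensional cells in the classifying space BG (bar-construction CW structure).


In the bar-construction CW model of BG, the n-cells are indexed by
n-tuples [g_1|...|g_n] of non-identity elements of G (degenerate
simplices with some g_i = e do not contribute cells), so there are
(|G| - 1)^n n-cells.
For dim = 2 with |G| = 6:
cells = (6 - 1)^2 = 5^2 = 25

25


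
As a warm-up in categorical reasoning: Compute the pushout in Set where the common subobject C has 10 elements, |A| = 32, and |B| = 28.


The pushout A +_C B identifies the images of C in A and B.
|A +_C B| = |A| + |B| - |C| (for injections).
= 32 + 28 - 10 = 50

50


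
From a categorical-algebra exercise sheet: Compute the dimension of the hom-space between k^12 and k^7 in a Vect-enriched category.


In Vect-enriched categories, Hom(k^n, k^m) is the space of m x n matrices.
dim(Hom(k^12, k^7)) = 7 * 12 = 84

84


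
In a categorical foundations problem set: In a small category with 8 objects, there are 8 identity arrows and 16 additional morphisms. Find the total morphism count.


Each object has an identity morphism, giving 8 identities.
Adding the 16 non-identity morphisms:
Total = 8 + 16 = 24

24


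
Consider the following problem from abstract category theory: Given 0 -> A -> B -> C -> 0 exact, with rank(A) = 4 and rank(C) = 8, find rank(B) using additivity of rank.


For a short exact sequence 0 -> A -> B -> C -> 0,
rank is additive: rank(B) = rank(A) + rank(C).
rank(B) = 4 + 8 = 12

12


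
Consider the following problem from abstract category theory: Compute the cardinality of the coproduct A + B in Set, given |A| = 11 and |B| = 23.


In Set, the coproduct A + B is the disjoint union.
|A + B| = |A| + |B| = 11 + 23 = 34

34


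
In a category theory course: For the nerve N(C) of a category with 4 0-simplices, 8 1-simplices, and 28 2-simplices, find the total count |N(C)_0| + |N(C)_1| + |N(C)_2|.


The 2-skeleton of the nerve N(C) consists of simplices in dimensions 0, 1, 2:
  |N(C)_0| = 4 (objects)
  |N(C)_1| = 8 (morphisms)
  |N(C)_2| = 28 (composable pairs)
Total = 4 + 8 + 28 = 40

40


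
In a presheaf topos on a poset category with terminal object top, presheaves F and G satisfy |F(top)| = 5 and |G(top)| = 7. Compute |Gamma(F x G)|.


Global sections of a presheaf on a poset with terminal top satisfy
Gamma(H) ~ H(top). Presheaves admit pointwise products, so
(F x G)(top) = F(top) x G(top) (Cartesian product).
|Gamma(F x G)| = |F(top)| * |G(top)| = 5 * 7 = 35.

35


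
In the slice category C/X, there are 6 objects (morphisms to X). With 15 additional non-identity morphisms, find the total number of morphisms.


In the slice category C/X, objects are morphisms to X.
Identity morphisms: 6 (one per object of C/X).
Non-identity morphisms: 15.
Total = 6 + 15 = 21

21


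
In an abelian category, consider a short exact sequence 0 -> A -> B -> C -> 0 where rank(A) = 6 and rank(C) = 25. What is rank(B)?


For a short exact sequence 0 -> A -> B -> C -> 0,
rank is additive: rank(B) = rank(A) + rank(C).
rank(B) = 6 + 25 = 31

31


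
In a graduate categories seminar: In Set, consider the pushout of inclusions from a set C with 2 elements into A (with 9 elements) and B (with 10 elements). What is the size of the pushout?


The pushout A +_C B identifies the images of C in A and B.
|A +_C B| = |A| + |B| - |C| (for injections).
= 9 + 10 - 2 = 17

17


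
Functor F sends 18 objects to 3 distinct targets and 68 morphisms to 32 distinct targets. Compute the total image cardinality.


The image of F consists of distinct objects and distinct morphisms.
|Im(F)| on objects = 3
|Im(F)| on morphisms = 32
Total image cardinality = 3 + 32 = 35

35


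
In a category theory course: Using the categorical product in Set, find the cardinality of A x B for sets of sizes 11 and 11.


In Set, the product A x B is the Cartesian product.
By the universal property, |A x B| = |A| * |B|.
|A x B| = 11 * 11 = 121

121


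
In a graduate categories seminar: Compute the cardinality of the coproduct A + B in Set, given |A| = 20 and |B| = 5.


In Set, the coproduct A + B is the disjoint union.
|A + B| = |A| + |B| = 20 + 5 = 25

25


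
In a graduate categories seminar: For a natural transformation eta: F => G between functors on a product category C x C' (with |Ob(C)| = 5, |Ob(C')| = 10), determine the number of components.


A natural transformation eta: F => G assigns one component morphism per
object of the domain category.
The domain is the product category C x C', so
|Ob(C x C')| = |Ob(C)| * |Ob(C')| = 5 * 10 = 50.
Therefore eta has 50 component morphisms.

50


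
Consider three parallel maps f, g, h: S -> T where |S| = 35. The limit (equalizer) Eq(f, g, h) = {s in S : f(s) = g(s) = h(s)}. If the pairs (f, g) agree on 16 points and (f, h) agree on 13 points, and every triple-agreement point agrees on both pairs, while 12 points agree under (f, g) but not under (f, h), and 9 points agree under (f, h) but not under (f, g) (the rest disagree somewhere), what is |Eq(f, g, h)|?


Eq(f, g, h) is the triple-agreement set: points in S where all three
maps take the same value. Using inclusion-exclusion on the pairwise data:
Pair (f, g) agrees on 16 points; pair (f, h) on 13 points.
Points agreeing under (f, g) but not (f, h) = 12; under (f, h) but not (f, g) = 9.
Triple-agreement = agreement-in-(f, g) minus points that agree under (f, g) but not (f, h):
|Eq(f, g, h)| = 16 - 12 = 4
(cross-check via (f, h): 13 - 9 = 4.)

4


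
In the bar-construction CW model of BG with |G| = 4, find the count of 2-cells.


In the bar-construction CW model of BG, the n-cells are indexed by
n-tuples [g_1|...|g_n] of non-identity elements of G (degenerate
simplices with some g_i = e do not contribute cells), so there are
(|G| - 1)^n n-cells.
For dim = 2 with |G| = 4:
cells = (4 - 1)^2 = 3^2 = 9

9


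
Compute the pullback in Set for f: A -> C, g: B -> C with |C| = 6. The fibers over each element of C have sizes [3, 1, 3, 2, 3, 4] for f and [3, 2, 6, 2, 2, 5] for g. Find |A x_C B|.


The pullback A x_C B consists of pairs (a, b) with f(a) = g(b).
For each element c in C, the fiber product has |f^-1(c)| * |g^-1(c)| elements.
Summing over C: 3 * 3 + 1 * 2 + 3 * 6 + 2 * 2 + 3 * 2 + 4 * 5
= 9 + 2 + 18 + 4 + 6 + 20 = 59

59


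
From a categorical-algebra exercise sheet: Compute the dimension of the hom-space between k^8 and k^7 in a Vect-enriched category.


In Vect-enriched categories, Hom(k^n, k^m) is the space of m x n matrices.
dim(Hom(k^8, k^7)) = 7 * 8 = 56

56


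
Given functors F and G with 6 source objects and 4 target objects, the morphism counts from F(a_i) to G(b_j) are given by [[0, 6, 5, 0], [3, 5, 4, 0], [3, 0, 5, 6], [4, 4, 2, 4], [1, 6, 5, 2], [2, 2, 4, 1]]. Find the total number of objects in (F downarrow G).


Objects of (F downarrow G) are triples (a, b, h: F(a)->G(b)).
The count equals the sum of all entries in the hom-matrix.
sum(row 0) = 11
sum(row 1) = 12
sum(row 2) = 14
sum(row 3) = 14
sum(row 4) = 14
sum(row 5) = 9
Grand total = 74

74


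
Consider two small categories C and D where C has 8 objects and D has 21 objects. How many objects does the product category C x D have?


The product category C x D has objects that are pairs (c, d).
Number of pairs = |Ob(C)| * |Ob(D)| = 8 * 21 = 168

168


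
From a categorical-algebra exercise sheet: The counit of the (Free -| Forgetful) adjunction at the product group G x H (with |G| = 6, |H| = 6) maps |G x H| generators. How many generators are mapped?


The counit epsilon_K: F(U(K)) -> K of the Free-Forgetful adjunction
maps |K| generators of F(U(K)) into K. For K = G x H (the product group),
|G x H| = |G| * |H|.
Total generators mapped = 6 * 6 = 36.

36


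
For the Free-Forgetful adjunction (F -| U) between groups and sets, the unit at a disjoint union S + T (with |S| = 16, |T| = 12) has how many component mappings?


The unit eta_X: X -> U(F(X)) of the Free-Forgetful adjunction
maps each element of X to a generator of F(X). For X = S + T (disjoint
union in Set), |S + T| = |S| + |T|.
Total mappings = 16 + 12 = 28.

28


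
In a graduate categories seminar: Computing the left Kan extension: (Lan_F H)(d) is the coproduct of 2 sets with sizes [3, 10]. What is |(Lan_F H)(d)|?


Pointwise, the left Kan extension (Lan_F H)(d) is the colimit, indexed
by the comma category (F downarrow d), of H composed with the
projection (F downarrow d) -> C. Here that colimit is given
as a coproduct (disjoint union) of sets, so its cardinality is the
sum of the sizes of the summands.
Coproduct of sets with sizes: 3 + 10
= 13

13


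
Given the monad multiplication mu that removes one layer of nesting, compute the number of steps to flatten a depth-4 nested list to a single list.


Each application of mu: T^2 -> T removes one layer of nesting.
Starting at depth 4 (i.e., T^4(X)), we need to reach T(X).
Number of mu applications = 4 - 1 = 3

3


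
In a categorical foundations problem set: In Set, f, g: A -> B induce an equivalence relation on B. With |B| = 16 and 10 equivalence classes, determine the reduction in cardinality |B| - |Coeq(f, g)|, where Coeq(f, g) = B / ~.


The coequalizer Coeq(f, g) = B / ~ has one element per equivalence class.
|B| = 16, |Coeq(f, g)| = 10.
|B| - |Coeq(f, g)| = 16 - 10 = 6.

6


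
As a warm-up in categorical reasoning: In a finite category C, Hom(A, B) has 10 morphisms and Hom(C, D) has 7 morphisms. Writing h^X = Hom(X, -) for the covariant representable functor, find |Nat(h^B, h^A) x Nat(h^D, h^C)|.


By the Yoneda lemma, Nat(h^B, h^A) is isomorphic to Hom(A, B),
so |Nat(h^B, h^A)| = |Hom(A, B)| and |Nat(h^D, h^C)| = |Hom(C, D)|.
|Hom(A, B)| = 10, |Hom(C, D)| = 7.
|Nat(h^B, h^A) x Nat(h^D, h^C)| = 10 * 7 = 70

70


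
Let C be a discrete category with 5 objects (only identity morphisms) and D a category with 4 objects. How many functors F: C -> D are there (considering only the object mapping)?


A functor from a discrete category C to D is determined by
where each object maps. Each of the 5 objects of C can map
to any of the 4 objects of D independently.
Number of functors = 4^5 = 1024

1024


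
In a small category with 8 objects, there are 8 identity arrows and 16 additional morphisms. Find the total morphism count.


Each object has an identity morphism, giving 8 identities.
Adding the 16 non-identity morphisms:
Total = 8 + 16 = 24

24


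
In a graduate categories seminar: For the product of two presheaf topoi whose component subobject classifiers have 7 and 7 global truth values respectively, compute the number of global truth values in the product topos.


In a product of presheaf topoi E_1 x E_2, the subobject classifier
is Omega = Omega_1 x Omega_2 (componentwise), so
|Omega(top)| = |Omega_1(top_1)| * |Omega_2(top_2)|.
= 7 * 7 = 49.

49


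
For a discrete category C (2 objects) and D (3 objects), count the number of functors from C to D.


A functor from a discrete category C to D is determined by
where each object maps. Each of the 2 objects of C can map
to any of the 3 objects of D independently.
Number of functors = 3^2 = 9

9


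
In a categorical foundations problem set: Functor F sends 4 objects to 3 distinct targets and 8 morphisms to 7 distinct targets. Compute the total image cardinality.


The image of F consists of distinct objects and distinct morphisms.
|Im(F)| on objects = 3
|Im(F)| on morphisms = 7
Total image cardinality = 3 + 7 = 10

10


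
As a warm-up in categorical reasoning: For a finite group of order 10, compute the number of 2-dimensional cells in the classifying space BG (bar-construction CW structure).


In the bar-construction CW model of BG, the n-cells are indexed by
n-tuples [g_1|...|g_n] of non-identity elements of G (degenerate
simplices with some g_i = e do not contribute cells), so there are
(|G| - 1)^n n-cells.
For dim = 2 with |G| = 10:
cells = (10 - 1)^2 = 9^2 = 81

81


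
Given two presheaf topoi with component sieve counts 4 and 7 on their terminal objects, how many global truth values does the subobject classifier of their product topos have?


In a product of presheaf topoi E_1 x E_2, the subobject classifier
is Omega = Omega_1 x Omega_2 (componentwise), so
|Omega(top)| = |Omega_1(top_1)| * |Omega_2(top_2)|.
= 4 * 7 = 28.

28


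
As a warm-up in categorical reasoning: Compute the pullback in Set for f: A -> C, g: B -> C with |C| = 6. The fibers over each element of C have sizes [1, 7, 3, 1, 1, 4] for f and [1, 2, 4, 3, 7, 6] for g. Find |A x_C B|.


The pullback A x_C B consists of pairs (a, b) with f(a) = g(b).
For each element c in C, the fiber product has |f^-1(c)| * |g^-1(c)| elements.
Summing over C: 1 * 1 + 7 * 2 + 3 * 4 + 1 * 3 + 1 * 7 + 4 * 6
= 1 + 14 + 12 + 3 + 7 + 24 = 61

61


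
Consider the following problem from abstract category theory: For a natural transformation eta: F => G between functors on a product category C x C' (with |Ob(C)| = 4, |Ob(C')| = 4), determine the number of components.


A natural transformation eta: F => G assigns one component morphism per
object of the domain category.
The domain is the product category C x C', so
|Ob(C x C')| = |Ob(C)| * |Ob(C')| = 4 * 4 = 16.
Therefore eta has 16 component morphisms.

16


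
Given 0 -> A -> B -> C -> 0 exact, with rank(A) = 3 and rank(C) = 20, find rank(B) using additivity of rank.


For a short exact sequence 0 -> A -> B -> C -> 0,
rank is additive: rank(B) = rank(A) + rank(C).
rank(B) = 3 + 20 = 23

23


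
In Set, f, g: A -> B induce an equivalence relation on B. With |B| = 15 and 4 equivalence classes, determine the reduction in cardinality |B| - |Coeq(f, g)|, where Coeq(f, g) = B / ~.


The coequalizer Coeq(f, g) = B / ~ has one element per equivalence class.
|B| = 15, |Coeq(f, g)| = 4.
|B| - |Coeq(f, g)| = 15 - 4 = 11.

11


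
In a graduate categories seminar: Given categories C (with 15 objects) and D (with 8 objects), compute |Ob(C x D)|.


The product category C x D has objects that are pairs (c, d).
Number of pairs = |Ob(C)| * |Ob(D)| = 15 * 8 = 120

120


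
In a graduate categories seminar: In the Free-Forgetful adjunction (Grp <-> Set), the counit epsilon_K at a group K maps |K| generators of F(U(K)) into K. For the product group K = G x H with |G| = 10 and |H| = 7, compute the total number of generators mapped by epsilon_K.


The counit epsilon_K: F(U(K)) -> K of the Free-Forgetful adjunction
maps |K| generators of F(U(K)) into K. For K = G x H (the product group),
|G x H| = |G| * |H|.
Total generators mapped = 10 * 7 = 70.

70


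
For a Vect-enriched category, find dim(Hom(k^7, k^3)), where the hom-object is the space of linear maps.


In Vect-enriched categories, Hom(k^n, k^m) is the space of m x n matrices.
dim(Hom(k^7, k^3)) = 3 * 7 = 21

21


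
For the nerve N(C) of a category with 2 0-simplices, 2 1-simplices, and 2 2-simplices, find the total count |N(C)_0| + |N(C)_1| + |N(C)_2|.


The 2-skeleton of the nerve N(C) consists of simplices in dimensions 0, 1, 2:
  |N(C)_0| = 2 (objects)
  |N(C)_1| = 2 (morphisms)
  |N(C)_2| = 2 (composable pairs)
Total = 2 + 2 + 2 = 6

6


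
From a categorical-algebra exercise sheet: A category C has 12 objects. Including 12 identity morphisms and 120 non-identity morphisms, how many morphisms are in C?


Each object has an identity morphism, giving 12 identities.
Adding the 120 non-identity morphisms:
Total = 12 + 120 = 132

132


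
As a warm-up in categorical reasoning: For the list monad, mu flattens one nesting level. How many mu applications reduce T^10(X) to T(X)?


Each application of mu: T^2 -> T removes one layer of nesting.
Starting at depth 10 (i.e., T^10(X)), we need to reach T(X).
Number of mu applications = 10 - 1 = 9

9


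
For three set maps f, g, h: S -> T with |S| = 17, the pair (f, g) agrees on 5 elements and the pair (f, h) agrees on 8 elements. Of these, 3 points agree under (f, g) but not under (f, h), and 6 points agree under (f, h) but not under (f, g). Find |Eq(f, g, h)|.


Eq(f, g, h) is the triple-agreement set: points in S where all three
maps take the same value. Using inclusion-exclusion on the pairwise data:
Pair (f, g) agrees on 5 points; pair (f, h) on 8 points.
Points agreeing under (f, g) but not (f, h) = 3; under (f, h) but not (f, g) = 6.
Triple-agreement = agreement-in-(f, g) minus points that agree under (f, g) but not (f, h):
|Eq(f, g, h)| = 5 - 3 = 2
(cross-check via (f, h): 8 - 6 = 2.)

2


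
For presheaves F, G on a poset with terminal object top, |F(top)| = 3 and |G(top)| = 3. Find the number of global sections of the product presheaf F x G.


Global sections of a presheaf on a poset with terminal top satisfy
Gamma(H) ~ H(top). Presheaves admit pointwise products, so
(F x G)(top) = F(top) x G(top) (Cartesian product).
|Gamma(F x G)| = |F(top)| * |G(top)| = 3 * 3 = 9.

9


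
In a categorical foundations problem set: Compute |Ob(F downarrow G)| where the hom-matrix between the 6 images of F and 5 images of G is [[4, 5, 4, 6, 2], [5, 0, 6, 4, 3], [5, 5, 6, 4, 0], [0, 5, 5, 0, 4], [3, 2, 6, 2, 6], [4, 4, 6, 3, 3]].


Objects of (F downarrow G) are triples (a, b, h: F(a)->G(b)).
The count equals the sum of all entries in the hom-matrix.
sum(row 0) = 21
sum(row 1) = 18
sum(row 2) = 20
sum(row 3) = 14
sum(row 4) = 19
sum(row 5) = 20
Grand total = 112

112


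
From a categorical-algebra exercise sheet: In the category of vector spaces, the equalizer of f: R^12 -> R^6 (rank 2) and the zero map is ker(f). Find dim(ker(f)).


The equalizer of f and the zero map is ker(f).
By the rank-nullity theorem: dim(ker(f)) = dim(domain) - rank(f).
dim(ker(f)) = 12 - 2 = 10

10


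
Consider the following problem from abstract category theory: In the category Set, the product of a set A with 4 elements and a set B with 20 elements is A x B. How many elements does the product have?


In Set, the product A x B is the Cartesian product.
By the universal property, |A x B| = |A| * |B|.
|A x B| = 4 * 20 = 80

80


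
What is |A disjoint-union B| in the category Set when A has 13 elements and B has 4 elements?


In Set, the coproduct A + B is the disjoint union.
|A + B| = |A| + |B| = 13 + 4 = 17

17


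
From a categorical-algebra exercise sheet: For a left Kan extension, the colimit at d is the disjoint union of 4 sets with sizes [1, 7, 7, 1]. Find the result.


Pointwise, the left Kan extension (Lan_F H)(d) is the colimit, indexed
by the comma category (F downarrow d), of H composed with the
projection (F downarrow d) -> C. Here that colimit is given
as a coproduct (disjoint union) of sets, so its cardinality is the
sum of the sizes of the summands.
Coproduct of sets with sizes: 1 + 7 + 7 + 1
= 16

16


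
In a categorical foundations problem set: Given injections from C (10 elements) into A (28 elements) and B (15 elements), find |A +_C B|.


The pushout A +_C B identifies the images of C in A and B.
|A +_C B| = |A| + |B| - |C| (for injections).
= 28 + 15 - 10 = 33

33


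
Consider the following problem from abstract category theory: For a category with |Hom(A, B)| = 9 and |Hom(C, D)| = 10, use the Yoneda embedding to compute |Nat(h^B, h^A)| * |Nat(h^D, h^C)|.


By the Yoneda lemma, Nat(h^B, h^A) is isomorphic to Hom(A, B),
so |Nat(h^B, h^A)| = |Hom(A, B)| and |Nat(h^D, h^C)| = |Hom(C, D)|.
|Hom(A, B)| = 9, |Hom(C, D)| = 10.
|Nat(h^B, h^A) x Nat(h^D, h^C)| = 9 * 10 = 90

90


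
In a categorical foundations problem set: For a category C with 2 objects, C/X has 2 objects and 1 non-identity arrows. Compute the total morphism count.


In the slice category C/X, objects are morphisms to X.
Identity morphisms: 2 (one per object of C/X).
Non-identity morphisms: 1.
Total = 2 + 1 = 3

3


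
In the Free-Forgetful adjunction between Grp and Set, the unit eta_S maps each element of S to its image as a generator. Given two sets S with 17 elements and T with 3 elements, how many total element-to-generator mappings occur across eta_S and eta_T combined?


The unit eta_X: X -> U(F(X)) of the Free-Forgetful adjunction
maps each element of X to a generator of F(X). For X = S + T (disjoint
union in Set), |S + T| = |S| + |T|.
Total mappings = 17 + 3 = 20.

20


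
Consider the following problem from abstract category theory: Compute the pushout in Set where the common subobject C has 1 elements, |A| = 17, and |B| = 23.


The pushout A +_C B identifies the images of C in A and B.
|A +_C B| = |A| + |B| - |C| (for injections).
= 17 + 23 - 1 = 39

39


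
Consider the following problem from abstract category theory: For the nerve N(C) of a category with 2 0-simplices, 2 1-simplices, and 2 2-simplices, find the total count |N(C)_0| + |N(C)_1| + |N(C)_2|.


The 2-skeleton of the nerve N(C) consists of simplices in dimensions 0, 1, 2:
  |N(C)_0| = 2 (objects)
  |N(C)_1| = 2 (morphisms)
  |N(C)_2| = 2 (composable pairs)
Total = 2 + 2 + 2 = 6

6


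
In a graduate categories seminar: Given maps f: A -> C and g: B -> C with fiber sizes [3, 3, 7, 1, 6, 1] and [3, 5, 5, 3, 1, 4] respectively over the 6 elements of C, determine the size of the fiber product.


The pullback A x_C B consists of pairs (a, b) with f(a) = g(b).
For each element c in C, the fiber product has |f^-1(c)| * |g^-1(c)| elements.
Summing over C: 3 * 3 + 3 * 5 + 7 * 5 + 1 * 3 + 6 * 1 + 1 * 4
= 9 + 15 + 35 + 3 + 6 + 4 = 72

72


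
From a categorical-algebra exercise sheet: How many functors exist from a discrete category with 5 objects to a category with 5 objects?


A functor from a discrete category C to D is determined by
where each object maps. Each of the 5 objects of C can map
to any of the 5 objects of D independently.
Number of functors = 5^5 = 3125

3125


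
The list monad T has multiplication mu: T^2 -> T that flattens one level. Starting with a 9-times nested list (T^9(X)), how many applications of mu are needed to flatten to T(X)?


Each application of mu: T^2 -> T removes one layer of nesting.
Starting at depth 9 (i.e., T^9(X)), we need to reach T(X).
Number of mu applications = 9 - 1 = 8

8


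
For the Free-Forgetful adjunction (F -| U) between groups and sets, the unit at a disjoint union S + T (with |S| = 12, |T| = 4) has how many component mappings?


The unit eta_X: X -> U(F(X)) of the Free-Forgetful adjunction
maps each element of X to a generator of F(X). For X = S + T (disjoint
union in Set), |S + T| = |S| + |T|.
Total mappings = 12 + 4 = 16.

16


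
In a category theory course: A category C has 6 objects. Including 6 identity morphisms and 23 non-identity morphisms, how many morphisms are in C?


Each object has an identity morphism, giving 6 identities.
Adding the 23 non-identity morphisms:
Total = 6 + 23 = 29

29


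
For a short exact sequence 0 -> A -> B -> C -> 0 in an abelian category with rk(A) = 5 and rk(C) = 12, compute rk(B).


For a short exact sequence 0 -> A -> B -> C -> 0,
rank is additive: rank(B) = rank(A) + rank(C).
rank(B) = 5 + 12 = 17

17


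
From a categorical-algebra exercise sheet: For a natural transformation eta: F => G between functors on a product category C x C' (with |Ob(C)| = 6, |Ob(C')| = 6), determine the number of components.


A natural transformation eta: F => G assigns one component morphism per
object of the domain category.
The domain is the product category C x C', so
|Ob(C x C')| = |Ob(C)| * |Ob(C')| = 6 * 6 = 36.
Therefore eta has 36 component morphisms.

36


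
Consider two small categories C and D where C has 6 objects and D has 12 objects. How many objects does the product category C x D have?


The product category C x D has objects that are pairs (c, d).
Number of pairs = |Ob(C)| * |Ob(D)| = 6 * 12 = 72

72


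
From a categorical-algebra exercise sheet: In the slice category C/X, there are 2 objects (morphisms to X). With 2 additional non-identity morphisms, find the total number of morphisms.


In the slice category C/X, objects are morphisms to X.
Identity morphisms: 2 (one per object of C/X).
Non-identity morphisms: 2.
Total = 2 + 2 = 4

4


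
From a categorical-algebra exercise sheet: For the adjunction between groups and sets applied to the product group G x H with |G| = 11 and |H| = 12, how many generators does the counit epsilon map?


The counit epsilon_K: F(U(K)) -> K of the Free-Forgetful adjunction
maps |K| generators of F(U(K)) into K. For K = G x H (the product group),
|G x H| = |G| * |H|.
Total generators mapped = 11 * 12 = 132.

132


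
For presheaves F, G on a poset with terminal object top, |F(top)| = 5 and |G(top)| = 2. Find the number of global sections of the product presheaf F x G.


Global sections of a presheaf on a poset with terminal top satisfy
Gamma(H) ~ H(top). Presheaves admit pointwise products, so
(F x G)(top) = F(top) x G(top) (Cartesian product).
|Gamma(F x G)| = |F(top)| * |G(top)| = 5 * 2 = 10.

10


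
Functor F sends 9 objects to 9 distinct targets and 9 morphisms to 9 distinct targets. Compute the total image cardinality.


The image of F consists of distinct objects and distinct morphisms.
|Im(F)| on objects = 9
|Im(F)| on morphisms = 9
Total image cardinality = 9 + 9 = 18

18


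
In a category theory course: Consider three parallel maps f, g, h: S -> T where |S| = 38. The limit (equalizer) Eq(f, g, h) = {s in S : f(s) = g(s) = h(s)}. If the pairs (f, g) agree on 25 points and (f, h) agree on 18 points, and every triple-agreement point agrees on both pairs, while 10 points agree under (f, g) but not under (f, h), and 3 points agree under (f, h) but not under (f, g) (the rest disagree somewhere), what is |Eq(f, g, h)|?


Eq(f, g, h) is the triple-agreement set: points in S where all three
maps take the same value. Using inclusion-exclusion on the pairwise data:
Pair (f, g) agrees on 25 points; pair (f, h) on 18 points.
Points agreeing under (f, g) but not (f, h) = 10; under (f, h) but not (f, g) = 3.
Triple-agreement = agreement-in-(f, g) minus points that agree under (f, g) but not (f, h):
|Eq(f, g, h)| = 25 - 10 = 15
(cross-check via (f, h): 18 - 3 = 15.)

15


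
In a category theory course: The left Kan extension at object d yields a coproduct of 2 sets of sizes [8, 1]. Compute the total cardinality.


Pointwise, the left Kan extension (Lan_F H)(d) is the colimit, indexed
by the comma category (F downarrow d), of H composed with the
projection (F downarrow d) -> C. Here that colimit is given
as a coproduct (disjoint union) of sets, so its cardinality is the
sum of the sizes of the summands.
Coproduct of sets with sizes: 8 + 1
= 9

9


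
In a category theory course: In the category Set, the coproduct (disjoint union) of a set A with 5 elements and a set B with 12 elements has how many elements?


In Set, the coproduct A + B is the disjoint union.
|A + B| = |A| + |B| = 5 + 12 = 17

17


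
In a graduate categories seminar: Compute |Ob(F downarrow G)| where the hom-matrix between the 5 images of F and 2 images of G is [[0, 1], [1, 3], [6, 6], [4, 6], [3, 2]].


Objects of (F downarrow G) are triples (a, b, h: F(a)->G(b)).
The count equals the sum of all entries in the hom-matrix.
sum(row 0) = 1
sum(row 1) = 4
sum(row 2) = 12
sum(row 3) = 10
sum(row 4) = 5
Grand total = 32

32


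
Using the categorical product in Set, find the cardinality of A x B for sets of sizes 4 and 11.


In Set, the product A x B is the Cartesian product.
By the universal property, |A x B| = |A| * |B|.
|A x B| = 4 * 11 = 44

44


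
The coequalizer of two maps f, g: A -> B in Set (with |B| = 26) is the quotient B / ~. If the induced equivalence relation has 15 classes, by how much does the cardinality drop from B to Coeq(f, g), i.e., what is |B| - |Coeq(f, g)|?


The coequalizer Coeq(f, g) = B / ~ has one element per equivalence class.
|B| = 26, |Coeq(f, g)| = 15.
|B| - |Coeq(f, g)| = 26 - 15 = 11.

11


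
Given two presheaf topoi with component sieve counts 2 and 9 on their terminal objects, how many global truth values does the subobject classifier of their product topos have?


In a product of presheaf topoi E_1 x E_2, the subobject classifier
is Omega = Omega_1 x Omega_2 (componentwise), so
|Omega(top)| = |Omega_1(top_1)| * |Omega_2(top_2)|.
= 2 * 9 = 18.

18


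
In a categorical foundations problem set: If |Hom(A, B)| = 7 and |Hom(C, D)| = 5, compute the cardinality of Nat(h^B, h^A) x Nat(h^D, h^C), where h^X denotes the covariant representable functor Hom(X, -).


By the Yoneda lemma, Nat(h^B, h^A) is isomorphic to Hom(A, B),
so |Nat(h^B, h^A)| = |Hom(A, B)| and |Nat(h^D, h^C)| = |Hom(C, D)|.
|Hom(A, B)| = 7, |Hom(C, D)| = 5.
|Nat(h^B, h^A) x Nat(h^D, h^C)| = 7 * 5 = 35

35


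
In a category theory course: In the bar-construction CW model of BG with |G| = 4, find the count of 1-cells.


In the bar-construction CW model of BG, the n-cells are indexed by
n-tuples [g_1|...|g_n] of non-identity elements of G (degenerate
simplices with some g_i = e do not contribute cells), so there are
(|G| - 1)^n n-cells.
For dim = 1 with |G| = 4:
cells = (4 - 1)^1 = 3^1 = 3

3


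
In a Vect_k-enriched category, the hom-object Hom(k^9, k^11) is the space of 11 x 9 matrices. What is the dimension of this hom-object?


In Vect-enriched categories, Hom(k^n, k^m) is the space of m x n matrices.
dim(Hom(k^9, k^11)) = 11 * 9 = 99

99


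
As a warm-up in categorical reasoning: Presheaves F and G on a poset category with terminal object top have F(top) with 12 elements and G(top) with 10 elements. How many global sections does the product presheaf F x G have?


Global sections of a presheaf on a poset with terminal top satisfy
Gamma(H) ~ H(top). Presheaves admit pointwise products, so
(F x G)(top) = F(top) x G(top) (Cartesian product).
|Gamma(F x G)| = |F(top)| * |G(top)| = 12 * 10 = 120.

120


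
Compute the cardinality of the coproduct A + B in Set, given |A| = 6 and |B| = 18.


In Set, the coproduct A + B is the disjoint union.
|A + B| = |A| + |B| = 6 + 18 = 24

24


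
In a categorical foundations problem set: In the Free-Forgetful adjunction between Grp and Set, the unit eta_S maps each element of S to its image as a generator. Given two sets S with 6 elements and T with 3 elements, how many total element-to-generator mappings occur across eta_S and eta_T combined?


The unit eta_X: X -> U(F(X)) of the Free-Forgetful adjunction
maps each element of X to a generator of F(X). For X = S + T (disjoint
union in Set), |S + T| = |S| + |T|.
Total mappings = 6 + 3 = 9.

9


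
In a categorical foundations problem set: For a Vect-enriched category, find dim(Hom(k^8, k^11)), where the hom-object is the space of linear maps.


In Vect-enriched categories, Hom(k^n, k^m) is the space of m x n matrices.
dim(Hom(k^8, k^11)) = 11 * 8 = 88

88


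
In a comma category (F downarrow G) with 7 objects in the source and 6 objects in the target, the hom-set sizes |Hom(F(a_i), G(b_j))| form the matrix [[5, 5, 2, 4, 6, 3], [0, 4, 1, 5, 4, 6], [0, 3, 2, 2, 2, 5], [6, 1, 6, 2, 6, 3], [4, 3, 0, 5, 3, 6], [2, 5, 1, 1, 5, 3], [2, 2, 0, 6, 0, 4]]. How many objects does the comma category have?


Objects of (F downarrow G) are triples (a, b, h: F(a)->G(b)).
The count equals the sum of all entries in the hom-matrix.
sum(row 0) = 25
sum(row 1) = 20
sum(row 2) = 14
sum(row 3) = 24
sum(row 4) = 21
sum(row 5) = 17
sum(row 6) = 14
Grand total = 135

135


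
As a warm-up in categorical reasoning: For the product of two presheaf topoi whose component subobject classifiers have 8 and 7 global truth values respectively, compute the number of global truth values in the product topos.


In a product of presheaf topoi E_1 x E_2, the subobject classifier
is Omega = Omega_1 x Omega_2 (componentwise), so
|Omega(top)| = |Omega_1(top_1)| * |Omega_2(top_2)|.
= 8 * 7 = 56.

56


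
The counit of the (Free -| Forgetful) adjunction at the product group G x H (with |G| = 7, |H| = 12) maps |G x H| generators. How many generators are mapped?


The counit epsilon_K: F(U(K)) -> K of the Free-Forgetful adjunction
maps |K| generators of F(U(K)) into K. For K = G x H (the product group),
|G x H| = |G| * |H|.
Total generators mapped = 7 * 12 = 84.

84


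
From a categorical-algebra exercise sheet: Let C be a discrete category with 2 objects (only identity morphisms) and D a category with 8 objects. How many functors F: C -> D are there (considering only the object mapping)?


A functor from a discrete category C to D is determined by
where each object maps. Each of the 2 objects of C can map
to any of the 8 objects of D independently.
Number of functors = 8^2 = 64

64


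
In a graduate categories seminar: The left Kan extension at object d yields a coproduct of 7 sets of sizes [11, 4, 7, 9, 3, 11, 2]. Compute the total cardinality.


Pointwise, the left Kan extension (Lan_F H)(d) is the colimit, indexed
by the comma category (F downarrow d), of H composed with the
projection (F downarrow d) -> C. Here that colimit is given
as a coproduct (disjoint union) of sets, so its cardinality is the
sum of the sizes of the summands.
Coproduct of sets with sizes: 11 + 4 + 7 + 9 + 3 + 11 + 2
= 47

47


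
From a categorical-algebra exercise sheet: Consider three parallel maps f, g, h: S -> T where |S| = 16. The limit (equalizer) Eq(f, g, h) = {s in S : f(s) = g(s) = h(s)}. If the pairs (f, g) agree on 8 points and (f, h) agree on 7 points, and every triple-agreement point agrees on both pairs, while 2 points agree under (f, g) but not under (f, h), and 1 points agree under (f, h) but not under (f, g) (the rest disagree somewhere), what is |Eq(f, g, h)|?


Eq(f, g, h) is the triple-agreement set: points in S where all three
maps take the same value. Using inclusion-exclusion on the pairwise data:
Pair (f, g) agrees on 8 points; pair (f, h) on 7 points.
Points agreeing under (f, g) but not (f, h) = 2; under (f, h) but not (f, g) = 1.
Triple-agreement = agreement-in-(f, g) minus points that agree under (f, g) but not (f, h):
|Eq(f, g, h)| = 8 - 2 = 6
(cross-check via (f, h): 7 - 1 = 6.)

6


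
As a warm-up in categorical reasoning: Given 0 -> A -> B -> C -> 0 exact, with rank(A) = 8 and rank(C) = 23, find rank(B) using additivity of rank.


For a short exact sequence 0 -> A -> B -> C -> 0,
rank is additive: rank(B) = rank(A) + rank(C).
rank(B) = 8 + 23 = 31

31


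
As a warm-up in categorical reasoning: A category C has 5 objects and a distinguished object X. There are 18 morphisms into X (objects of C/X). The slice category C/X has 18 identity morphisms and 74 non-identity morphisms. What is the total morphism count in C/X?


In the slice category C/X, objects are morphisms to X.
Identity morphisms: 18 (one per object of C/X).
Non-identity morphisms: 74.
Total = 18 + 74 = 92

92


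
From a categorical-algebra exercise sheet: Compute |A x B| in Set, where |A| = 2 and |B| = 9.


In Set, the product A x B is the Cartesian product.
By the universal property, |A x B| = |A| * |B|.
|A x B| = 2 * 9 = 18

18


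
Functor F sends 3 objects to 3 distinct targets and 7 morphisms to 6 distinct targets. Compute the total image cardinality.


The image of F consists of distinct objects and distinct morphisms.
|Im(F)| on objects = 3
|Im(F)| on morphisms = 6
Total image cardinality = 3 + 6 = 9

9


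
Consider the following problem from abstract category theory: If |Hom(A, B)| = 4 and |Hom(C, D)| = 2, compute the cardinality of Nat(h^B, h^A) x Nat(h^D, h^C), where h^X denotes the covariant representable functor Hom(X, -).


By the Yoneda lemma, Nat(h^B, h^A) is isomorphic to Hom(A, B),
so |Nat(h^B, h^A)| = |Hom(A, B)| and |Nat(h^D, h^C)| = |Hom(C, D)|.
|Hom(A, B)| = 4, |Hom(C, D)| = 2.
|Nat(h^B, h^A) x Nat(h^D, h^C)| = 4 * 2 = 8

8


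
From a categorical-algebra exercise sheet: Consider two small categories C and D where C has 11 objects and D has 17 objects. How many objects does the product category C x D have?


The product category C x D has objects that are pairs (c, d).
Number of pairs = |Ob(C)| * |Ob(D)| = 11 * 17 = 187

187


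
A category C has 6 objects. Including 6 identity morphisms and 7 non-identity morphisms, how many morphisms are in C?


Each object has an identity morphism, giving 6 identities.
Adding the 7 non-identity morphisms:
Total = 6 + 7 = 13

13


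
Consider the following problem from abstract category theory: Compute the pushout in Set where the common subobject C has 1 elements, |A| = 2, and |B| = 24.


The pushout A +_C B identifies the images of C in A and B.
|A +_C B| = |A| + |B| - |C| (for injections).
= 2 + 24 - 1 = 25

25


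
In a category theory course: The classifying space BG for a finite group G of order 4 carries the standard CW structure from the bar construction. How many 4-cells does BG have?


In the bar-construction CW model of BG, the n-cells are indexed by
n-tuples [g_1|...|g_n] of non-identity elements of G (degenerate
simplices with some g_i = e do not contribute cells), so there are
(|G| - 1)^n n-cells.
For dim = 4 with |G| = 4:
cells = (4 - 1)^4 = 3^4 = 81

81


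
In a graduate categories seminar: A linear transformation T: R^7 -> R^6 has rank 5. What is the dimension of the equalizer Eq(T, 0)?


The equalizer of f and the zero map is ker(f).
By the rank-nullity theorem: dim(ker(f)) = dim(domain) - rank(f).
dim(ker(f)) = 7 - 5 = 2

2


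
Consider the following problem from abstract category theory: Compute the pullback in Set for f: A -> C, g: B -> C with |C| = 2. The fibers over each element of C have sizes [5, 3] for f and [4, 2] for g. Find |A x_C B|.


The pullback A x_C B consists of pairs (a, b) with f(a) = g(b).
For each element c in C, the fiber product has |f^-1(c)| * |g^-1(c)| elements.
Summing over C: 5 * 4 + 3 * 2
= 20 + 6 = 26

26


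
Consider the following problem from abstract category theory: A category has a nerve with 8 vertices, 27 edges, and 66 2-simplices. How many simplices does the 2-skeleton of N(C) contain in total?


The 2-skeleton of the nerve N(C) consists of simplices in dimensions 0, 1, 2:
  |N(C)_0| = 8 (objects)
  |N(C)_1| = 27 (morphisms)
  |N(C)_2| = 66 (composable pairs)
Total = 8 + 27 + 66 = 101

101


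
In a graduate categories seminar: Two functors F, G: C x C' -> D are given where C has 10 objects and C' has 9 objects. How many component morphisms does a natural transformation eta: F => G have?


A natural transformation eta: F => G assigns one component morphism per
object of the domain category.
The domain is the product category C x C', so
|Ob(C x C')| = |Ob(C)| * |Ob(C')| = 10 * 9 = 90.
Therefore eta has 90 component morphisms.

90


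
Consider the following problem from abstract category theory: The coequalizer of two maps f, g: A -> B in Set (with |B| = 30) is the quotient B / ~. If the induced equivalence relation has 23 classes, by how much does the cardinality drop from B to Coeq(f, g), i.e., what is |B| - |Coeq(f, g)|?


The coequalizer Coeq(f, g) = B / ~ has one element per equivalence class.
|B| = 30, |Coeq(f, g)| = 23.
|B| - |Coeq(f, g)| = 30 - 23 = 7.

7


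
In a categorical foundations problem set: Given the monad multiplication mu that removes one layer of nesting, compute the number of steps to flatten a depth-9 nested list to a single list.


Each application of mu: T^2 -> T removes one layer of nesting.
Starting at depth 9 (i.e., T^9(X)), we need to reach T(X).
Number of mu applications = 9 - 1 = 8

8


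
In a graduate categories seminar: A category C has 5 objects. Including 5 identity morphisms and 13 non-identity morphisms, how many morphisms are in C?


Each object has an identity morphism, giving 5 identities.
Adding the 13 non-identity morphisms:
Total = 5 + 13 = 18

18


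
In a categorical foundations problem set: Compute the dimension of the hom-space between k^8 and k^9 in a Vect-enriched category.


In Vect-enriched categories, Hom(k^n, k^m) is the space of m x n matrices.
dim(Hom(k^8, k^9)) = 9 * 8 = 72

72
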